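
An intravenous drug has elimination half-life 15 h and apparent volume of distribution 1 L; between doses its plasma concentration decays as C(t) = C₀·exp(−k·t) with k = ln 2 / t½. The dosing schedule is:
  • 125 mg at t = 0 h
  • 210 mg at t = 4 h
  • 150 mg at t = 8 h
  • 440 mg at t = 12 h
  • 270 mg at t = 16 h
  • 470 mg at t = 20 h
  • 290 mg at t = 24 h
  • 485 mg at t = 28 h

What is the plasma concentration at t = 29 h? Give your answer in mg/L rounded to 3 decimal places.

1507.719 mg/L

k = ln 2 / 15 = 0.04621 per h
Dose 1 (125 mg at t=0 h): 125·exp(−0.04621·29) = 32.728 mg/L
Dose 2 (210 mg at t=4 h): 210·exp(−0.04621·25) = 66.146 mg/L
Dose 3 (150 mg at t=8 h): 150·exp(−0.04621·21) = 56.839 mg/L
Dose 4 (440 mg at t=12 h): 440·exp(−0.04621·17) = 200.579 mg/L
Dose 5 (270 mg at t=16 h): 270·exp(−0.04621·13) = 148.071 mg/L
Dose 6 (470 mg at t=20 h): 470·exp(−0.04621·9) = 310.084 mg/L
Dose 7 (290 mg at t=24 h): 290·exp(−0.04621·5) = 230.173 mg/L
Dose 8 (485 mg at t=28 h): 485·exp(−0.04621·1) = 463.098 mg/L
C(29) = 32.728 + 66.146 + 56.839 + 200.579 + 148.071 + 310.084 + 230.173 + 463.098 = 1507.719 mg/L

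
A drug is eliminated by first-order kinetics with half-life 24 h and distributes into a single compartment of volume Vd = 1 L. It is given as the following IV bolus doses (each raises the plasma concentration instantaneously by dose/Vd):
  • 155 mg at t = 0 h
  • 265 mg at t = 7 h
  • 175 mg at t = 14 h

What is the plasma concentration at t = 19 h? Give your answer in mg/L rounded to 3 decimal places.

428.392 mg/L

k = ln 2 / 24 = 0.02888 per h
Dose 1 (155 mg at t=0 h): 155·exp(−0.02888·19) = 89.540 mg/L
Dose 2 (265 mg at t=7 h): 265·exp(−0.02888·12) = 187.383 mg/L
Dose 3 (175 mg at t=14 h): 175·exp(−0.02888·5) = 151.469 mg/L
C(19) = 89.540 + 187.383 + 151.469 = 428.392 mg/L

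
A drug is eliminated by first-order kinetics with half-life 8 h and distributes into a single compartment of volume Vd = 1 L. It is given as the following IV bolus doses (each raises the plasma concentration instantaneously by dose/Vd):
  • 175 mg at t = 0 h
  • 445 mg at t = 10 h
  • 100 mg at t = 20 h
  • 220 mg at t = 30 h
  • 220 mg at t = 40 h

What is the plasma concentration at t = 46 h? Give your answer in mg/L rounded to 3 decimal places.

219.242 mg/L

k = ln 2 / 8 = 0.08664 per h
Dose 1 (175 mg at t=0 h): 175·exp(−0.08664·46) = 3.252 mg/L
Dose 2 (445 mg at t=10 h): 445·exp(−0.08664·36) = 19.666 mg/L
Dose 3 (100 mg at t=20 h): 100·exp(−0.08664·26) = 10.511 mg/L
Dose 4 (220 mg at t=30 h): 220·exp(−0.08664·16) = 55.000 mg/L
Dose 5 (220 mg at t=40 h): 220·exp(−0.08664·6) = 130.813 mg/L
C(46) = 3.252 + 19.666 + 10.511 + 55.000 + 130.813 = 219.242 mg/L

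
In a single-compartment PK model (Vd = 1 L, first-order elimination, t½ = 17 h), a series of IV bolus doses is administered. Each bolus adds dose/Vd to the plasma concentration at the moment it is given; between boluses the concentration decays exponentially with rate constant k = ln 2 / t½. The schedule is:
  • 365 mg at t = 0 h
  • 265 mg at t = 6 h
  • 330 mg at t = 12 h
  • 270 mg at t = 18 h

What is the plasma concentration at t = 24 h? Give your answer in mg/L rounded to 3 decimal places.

678.111 mg/L

k = ln 2 / 17 = 0.04077 per h
Dose 1 (365 mg at t=0 h): 365·exp(−0.04077·24) = 137.186 mg/L
Dose 2 (265 mg at t=6 h): 265·exp(−0.04077·18) = 127.206 mg/L
Dose 3 (330 mg at t=12 h): 330·exp(−0.04077·12) = 202.312 mg/L
Dose 4 (270 mg at t=18 h): 270·exp(−0.04077·6) = 211.406 mg/L
C(24) = 137.186 + 127.206 + 202.312 + 211.406 = 678.111 mg/L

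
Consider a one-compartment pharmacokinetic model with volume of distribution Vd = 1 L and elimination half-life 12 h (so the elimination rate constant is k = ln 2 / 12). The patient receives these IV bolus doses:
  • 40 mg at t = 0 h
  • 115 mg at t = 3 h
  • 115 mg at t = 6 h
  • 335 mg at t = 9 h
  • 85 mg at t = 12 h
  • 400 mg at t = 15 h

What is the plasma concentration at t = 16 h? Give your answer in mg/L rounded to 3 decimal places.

803.288 mg/L

k = ln 2 / 12 = 0.05776 per h
Dose 1 (40 mg at t=0 h): 40·exp(−0.05776·16) = 15.874 mg/L
Dose 2 (115 mg at t=3 h): 115·exp(−0.05776·13) = 54.273 mg/L
Dose 3 (115 mg at t=6 h): 115·exp(−0.05776·10) = 64.542 mg/L
Dose 4 (335 mg at t=9 h): 335·exp(−0.05776·7) = 223.586 mg/L
Dose 5 (85 mg at t=12 h): 85·exp(−0.05776·4) = 67.465 mg/L
Dose 6 (400 mg at t=15 h): 400·exp(−0.05776·1) = 377.550 mg/L
C(16) = 15.874 + 54.273 + 64.542 + 223.586 + 67.465 + 377.550 = 803.288 mg/L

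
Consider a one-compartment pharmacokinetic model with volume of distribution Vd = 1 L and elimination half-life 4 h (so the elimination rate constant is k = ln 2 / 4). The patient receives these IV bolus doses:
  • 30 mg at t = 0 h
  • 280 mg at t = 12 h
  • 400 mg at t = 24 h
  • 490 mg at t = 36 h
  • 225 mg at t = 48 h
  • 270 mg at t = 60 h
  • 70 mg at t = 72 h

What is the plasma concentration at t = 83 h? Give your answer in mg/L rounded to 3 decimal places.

k = ln 2 / 4 = 0.17329 per h
Dose 1 (30 mg at t=0 h): 30·exp(−0.17329·83) = 0.000 mg/L
Dose 2 (280 mg at t=12 h): 280·exp(−0.17329·71) = 0.001 mg/L
Dose 3 (400 mg at t=24 h): 400·exp(−0.17329·59) = 0.015 mg/L
Dose 4 (490 mg at t=36 h): 490·exp(−0.17329·47) = 0.142 mg/L
Dose 5 (225 mg at t=48 h): 225·exp(−0.17329·35) = 0.523 mg/L
Dose 6 (270 mg at t=60 h): 270·exp(−0.17329·23) = 5.017 mg/L
Dose 7 (70 mg at t=72 h): 70·exp(−0.17329·11) = 10.406 mg/L
C(83) = 0.000 + 0.001 + 0.015 + 0.142 + 0.523 + 5.017 + 10.406 = 16.103 mg/L

16.103 mg/L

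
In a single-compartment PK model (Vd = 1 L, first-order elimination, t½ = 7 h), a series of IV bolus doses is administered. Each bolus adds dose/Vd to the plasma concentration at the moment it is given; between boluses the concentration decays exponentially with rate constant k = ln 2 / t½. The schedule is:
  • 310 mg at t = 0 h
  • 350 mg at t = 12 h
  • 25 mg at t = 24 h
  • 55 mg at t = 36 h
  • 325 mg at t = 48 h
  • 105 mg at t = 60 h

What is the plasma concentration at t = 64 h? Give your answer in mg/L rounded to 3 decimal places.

k = ln 2 / 7 = 0.09902 per h
Dose 1 (310 mg at t=0 h): 310·exp(−0.09902·64) = 0.548 mg/L
Dose 2 (350 mg at t=12 h): 350·exp(−0.09902·52) = 2.032 mg/L
Dose 3 (25 mg at t=24 h): 25·exp(−0.09902·40) = 0.476 mg/L
Dose 4 (55 mg at t=36 h): 55·exp(−0.09902·28) = 3.438 mg/L
Dose 5 (325 mg at t=48 h): 325·exp(−0.09902·16) = 66.652 mg/L
Dose 6 (105 mg at t=60 h): 105·exp(−0.09902·4) = 70.660 mg/L
C(64) = 0.548 + 2.032 + 0.476 + 3.438 + 66.652 + 70.660 = 143.806 mg/L

143.806 mg/L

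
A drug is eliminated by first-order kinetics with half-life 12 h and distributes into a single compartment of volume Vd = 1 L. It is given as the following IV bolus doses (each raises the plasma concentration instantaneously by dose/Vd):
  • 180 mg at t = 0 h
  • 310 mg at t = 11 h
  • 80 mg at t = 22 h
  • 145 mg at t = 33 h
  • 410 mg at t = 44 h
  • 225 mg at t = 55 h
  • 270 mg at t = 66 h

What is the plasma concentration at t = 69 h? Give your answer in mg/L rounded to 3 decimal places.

461.656 mg/L

k = ln 2 / 12 = 0.05776 per h
Dose 1 (180 mg at t=0 h): 180·exp(−0.05776·69) = 3.345 mg/L
Dose 2 (310 mg at t=11 h): 310·exp(−0.05776·58) = 10.874 mg/L
Dose 3 (80 mg at t=22 h): 80·exp(−0.05776·47) = 5.297 mg/L
Dose 4 (145 mg at t=33 h): 145·exp(−0.05776·36) = 18.125 mg/L
Dose 5 (410 mg at t=44 h): 410·exp(−0.05776·25) = 96.747 mg/L
Dose 6 (225 mg at t=55 h): 225·exp(−0.05776·14) = 100.226 mg/L
Dose 7 (270 mg at t=66 h): 270·exp(−0.05776·3) = 227.042 mg/L
C(69) = 3.345 + 10.874 + 5.297 + 18.125 + 96.747 + 100.226 + 227.042 = 461.656 mg/L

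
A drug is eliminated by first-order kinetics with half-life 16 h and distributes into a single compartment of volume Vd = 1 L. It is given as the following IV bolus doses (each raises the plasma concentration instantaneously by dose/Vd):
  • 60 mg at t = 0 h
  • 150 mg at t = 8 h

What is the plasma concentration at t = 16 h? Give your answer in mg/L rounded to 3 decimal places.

k = ln 2 / 16 = 0.04332 per h
Dose 1 (60 mg at t=0 h): 60·exp(−0.04332·16) = 30.000 mg/L
Dose 2 (150 mg at t=8 h): 150·exp(−0.04332·8) = 106.066 mg/L
C(16) = 30.000 + 106.066 = 136.066 mg/L

136.066 mg/L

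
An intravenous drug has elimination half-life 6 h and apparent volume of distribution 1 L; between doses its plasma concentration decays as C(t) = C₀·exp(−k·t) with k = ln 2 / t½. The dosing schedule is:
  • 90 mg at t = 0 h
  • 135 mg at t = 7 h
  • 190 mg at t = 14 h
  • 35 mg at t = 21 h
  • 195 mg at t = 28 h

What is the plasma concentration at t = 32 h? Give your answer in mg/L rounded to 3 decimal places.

166.163 mg/L

k = ln 2 / 6 = 0.11552 per h
Dose 1 (90 mg at t=0 h): 90·exp(−0.11552·32) = 2.232 mg/L
Dose 2 (135 mg at t=7 h): 135·exp(−0.11552·25) = 7.517 mg/L
Dose 3 (190 mg at t=14 h): 190·exp(−0.11552·18) = 23.750 mg/L
Dose 4 (35 mg at t=21 h): 35·exp(−0.11552·11) = 9.822 mg/L
Dose 5 (195 mg at t=28 h): 195·exp(−0.11552·4) = 122.842 mg/L
C(32) = 2.232 + 7.517 + 23.750 + 9.822 + 122.842 = 166.163 mg/L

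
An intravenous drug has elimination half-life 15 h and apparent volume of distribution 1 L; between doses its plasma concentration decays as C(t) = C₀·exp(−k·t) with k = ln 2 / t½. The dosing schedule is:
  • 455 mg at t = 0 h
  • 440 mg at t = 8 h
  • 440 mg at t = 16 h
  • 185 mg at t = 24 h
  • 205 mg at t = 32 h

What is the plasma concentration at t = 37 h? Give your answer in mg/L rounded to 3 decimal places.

k = ln 2 / 15 = 0.04621 per h
Dose 1 (455 mg at t=0 h): 455·exp(−0.04621·37) = 82.313 mg/L
Dose 2 (440 mg at t=8 h): 440·exp(−0.04621·29) = 115.202 mg/L
Dose 3 (440 mg at t=16 h): 440·exp(−0.04621·21) = 166.729 mg/L
Dose 4 (185 mg at t=24 h): 185·exp(−0.04621·13) = 101.456 mg/L
Dose 5 (205 mg at t=32 h): 205·exp(−0.04621·5) = 162.709 mg/L
C(37) = 82.313 + 115.202 + 166.729 + 101.456 + 162.709 = 628.410 mg/L

628.410 mg/L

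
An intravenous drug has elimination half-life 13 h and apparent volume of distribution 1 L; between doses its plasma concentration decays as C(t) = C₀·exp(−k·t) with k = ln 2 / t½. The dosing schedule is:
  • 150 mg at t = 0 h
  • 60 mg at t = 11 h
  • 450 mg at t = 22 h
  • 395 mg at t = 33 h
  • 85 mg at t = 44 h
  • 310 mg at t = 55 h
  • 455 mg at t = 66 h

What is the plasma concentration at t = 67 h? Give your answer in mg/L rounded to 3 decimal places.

732.352 mg/L

k = ln 2 / 13 = 0.05332 per h
Dose 1 (150 mg at t=0 h): 150·exp(−0.05332·67) = 4.213 mg/L
Dose 2 (60 mg at t=11 h): 60·exp(−0.05332·56) = 3.030 mg/L
Dose 3 (450 mg at t=22 h): 450·exp(−0.05332·45) = 40.849 mg/L
Dose 4 (395 mg at t=33 h): 395·exp(−0.05332·34) = 64.460 mg/L
Dose 5 (85 mg at t=44 h): 85·exp(−0.05332·23) = 24.936 mg/L
Dose 6 (310 mg at t=55 h): 310·exp(−0.05332·12) = 163.489 mg/L
Dose 7 (455 mg at t=66 h): 455·exp(−0.05332·1) = 431.375 mg/L
C(67) = 4.213 + 3.030 + 40.849 + 64.460 + 24.936 + 163.489 + 431.375 = 732.352 mg/L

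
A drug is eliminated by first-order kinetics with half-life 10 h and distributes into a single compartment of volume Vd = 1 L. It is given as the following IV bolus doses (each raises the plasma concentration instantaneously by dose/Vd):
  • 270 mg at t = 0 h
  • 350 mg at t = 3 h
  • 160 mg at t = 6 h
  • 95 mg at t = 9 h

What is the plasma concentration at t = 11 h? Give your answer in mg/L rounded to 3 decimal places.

522.821 mg/L

k = ln 2 / 10 = 0.06931 per h
Dose 1 (270 mg at t=0 h): 270·exp(−0.06931·11) = 125.959 mg/L
Dose 2 (350 mg at t=3 h): 350·exp(−0.06931·8) = 201.022 mg/L
Dose 3 (160 mg at t=6 h): 160·exp(−0.06931·5) = 113.137 mg/L
Dose 4 (95 mg at t=9 h): 95·exp(−0.06931·2) = 82.702 mg/L
C(11) = 125.959 + 201.022 + 113.137 + 82.702 = 522.821 mg/L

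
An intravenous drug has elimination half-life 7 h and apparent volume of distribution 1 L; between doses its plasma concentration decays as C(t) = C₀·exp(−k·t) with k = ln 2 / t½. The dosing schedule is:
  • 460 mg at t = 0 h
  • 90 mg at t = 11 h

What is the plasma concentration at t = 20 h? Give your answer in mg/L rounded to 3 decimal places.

100.400 mg/L

k = ln 2 / 7 = 0.09902 per h
Dose 1 (460 mg at t=0 h): 460·exp(−0.09902·20) = 63.485 mg/L
Dose 2 (90 mg at t=11 h): 90·exp(−0.09902·9) = 36.915 mg/L
C(20) = 63.485 + 36.915 = 100.400 mg/L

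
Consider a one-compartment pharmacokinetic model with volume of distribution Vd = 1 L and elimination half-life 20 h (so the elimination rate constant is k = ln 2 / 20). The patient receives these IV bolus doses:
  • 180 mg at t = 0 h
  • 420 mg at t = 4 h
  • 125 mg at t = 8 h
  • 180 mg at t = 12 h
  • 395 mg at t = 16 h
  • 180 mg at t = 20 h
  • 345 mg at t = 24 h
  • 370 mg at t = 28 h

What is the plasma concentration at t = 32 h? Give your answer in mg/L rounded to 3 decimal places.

1292.126 mg/L

k = ln 2 / 20 = 0.03466 per h
Dose 1 (180 mg at t=0 h): 180·exp(−0.03466·32) = 59.378 mg/L
Dose 2 (420 mg at t=4 h): 420·exp(−0.03466·28) = 159.150 mg/L
Dose 3 (125 mg at t=8 h): 125·exp(−0.03466·24) = 54.409 mg/L
Dose 4 (180 mg at t=12 h): 180·exp(−0.03466·20) = 90.000 mg/L
Dose 5 (395 mg at t=16 h): 395·exp(−0.03466·16) = 226.868 mg/L
Dose 6 (180 mg at t=20 h): 180·exp(−0.03466·12) = 118.756 mg/L
Dose 7 (345 mg at t=24 h): 345·exp(−0.03466·8) = 261.461 mg/L
Dose 8 (370 mg at t=28 h): 370·exp(−0.03466·4) = 322.104 mg/L
C(32) = 59.378 + 159.150 + 54.409 + 90.000 + 226.868 + 118.756 + 261.461 + 322.104 = 1292.126 mg/L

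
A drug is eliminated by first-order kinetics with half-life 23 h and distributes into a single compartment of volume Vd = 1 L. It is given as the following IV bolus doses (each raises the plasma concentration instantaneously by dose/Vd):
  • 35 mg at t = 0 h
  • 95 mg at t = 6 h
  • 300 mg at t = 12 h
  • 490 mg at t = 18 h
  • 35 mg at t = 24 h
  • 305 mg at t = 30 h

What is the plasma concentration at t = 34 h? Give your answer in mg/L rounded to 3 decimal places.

806.804 mg/L

k = ln 2 / 23 = 0.03014 per h
Dose 1 (35 mg at t=0 h): 35·exp(−0.03014·34) = 12.562 mg/L
Dose 2 (95 mg at t=6 h): 95·exp(−0.03014·28) = 40.856 mg/L
Dose 3 (300 mg at t=12 h): 300·exp(−0.03014·22) = 154.589 mg/L
Dose 4 (490 mg at t=18 h): 490·exp(−0.03014·16) = 302.541 mg/L
Dose 5 (35 mg at t=24 h): 35·exp(−0.03014·10) = 25.893 mg/L
Dose 6 (305 mg at t=30 h): 305·exp(−0.03014·4) = 270.363 mg/L
C(34) = 12.562 + 40.856 + 154.589 + 302.541 + 25.893 + 270.363 = 806.804 mg/L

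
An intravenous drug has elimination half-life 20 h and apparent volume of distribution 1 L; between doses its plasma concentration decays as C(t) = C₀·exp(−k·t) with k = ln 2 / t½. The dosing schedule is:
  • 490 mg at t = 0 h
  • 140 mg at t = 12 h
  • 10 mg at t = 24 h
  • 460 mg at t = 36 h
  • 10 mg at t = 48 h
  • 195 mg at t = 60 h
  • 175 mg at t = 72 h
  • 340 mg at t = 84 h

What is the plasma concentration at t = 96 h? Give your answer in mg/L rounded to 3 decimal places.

441.915 mg/L

k = ln 2 / 20 = 0.03466 per h
Dose 1 (490 mg at t=0 h): 490·exp(−0.03466·96) = 17.589 mg/L
Dose 2 (140 mg at t=12 h): 140·exp(−0.03466·84) = 7.617 mg/L
Dose 3 (10 mg at t=24 h): 10·exp(−0.03466·72) = 0.825 mg/L
Dose 4 (460 mg at t=36 h): 460·exp(−0.03466·60) = 57.500 mg/L
Dose 5 (10 mg at t=48 h): 10·exp(−0.03466·48) = 1.895 mg/L
Dose 6 (195 mg at t=60 h): 195·exp(−0.03466·36) = 55.999 mg/L
Dose 7 (175 mg at t=72 h): 175·exp(−0.03466·24) = 76.173 mg/L
Dose 8 (340 mg at t=84 h): 340·exp(−0.03466·12) = 224.316 mg/L
C(96) = 17.589 + 7.617 + 0.825 + 57.500 + 1.895 + 55.999 + 76.173 + 224.316 = 441.915 mg/L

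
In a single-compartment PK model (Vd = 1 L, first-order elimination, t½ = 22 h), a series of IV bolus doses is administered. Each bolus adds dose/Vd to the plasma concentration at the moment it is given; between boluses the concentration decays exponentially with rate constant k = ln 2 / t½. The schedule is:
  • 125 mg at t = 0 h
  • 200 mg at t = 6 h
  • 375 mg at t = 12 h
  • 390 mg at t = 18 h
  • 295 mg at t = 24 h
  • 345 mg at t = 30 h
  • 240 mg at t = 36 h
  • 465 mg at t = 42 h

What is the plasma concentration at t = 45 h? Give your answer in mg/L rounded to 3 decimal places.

1359.065 mg/L

k = ln 2 / 22 = 0.03151 per h
Dose 1 (125 mg at t=0 h): 125·exp(−0.03151·45) = 30.281 mg/L
Dose 2 (200 mg at t=6 h): 200·exp(−0.03151·39) = 58.531 mg/L
Dose 3 (375 mg at t=12 h): 375·exp(−0.03151·33) = 132.583 mg/L
Dose 4 (390 mg at t=18 h): 390·exp(−0.03151·27) = 166.578 mg/L
Dose 5 (295 mg at t=24 h): 295·exp(−0.03151·21) = 152.221 mg/L
Dose 6 (345 mg at t=30 h): 345·exp(−0.03151·15) = 215.066 mg/L
Dose 7 (240 mg at t=36 h): 240·exp(−0.03151·9) = 180.743 mg/L
Dose 8 (465 mg at t=42 h): 465·exp(−0.03151·3) = 423.061 mg/L
C(45) = 30.281 + 58.531 + 132.583 + 166.578 + 152.221 + 215.066 + 180.743 + 423.061 = 1359.065 mg/L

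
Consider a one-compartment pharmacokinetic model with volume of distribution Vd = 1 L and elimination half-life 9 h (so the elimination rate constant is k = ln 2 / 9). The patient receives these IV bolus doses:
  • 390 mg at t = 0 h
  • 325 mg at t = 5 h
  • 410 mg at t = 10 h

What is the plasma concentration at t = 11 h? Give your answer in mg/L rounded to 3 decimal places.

751.508 mg/L

k = ln 2 / 9 = 0.07702 per h
Dose 1 (390 mg at t=0 h): 390·exp(−0.07702·11) = 167.163 mg/L
Dose 2 (325 mg at t=5 h): 325·exp(−0.07702·6) = 204.737 mg/L
Dose 3 (410 mg at t=10 h): 410·exp(−0.07702·1) = 379.609 mg/L
C(11) = 167.163 + 204.737 + 379.609 = 751.508 mg/L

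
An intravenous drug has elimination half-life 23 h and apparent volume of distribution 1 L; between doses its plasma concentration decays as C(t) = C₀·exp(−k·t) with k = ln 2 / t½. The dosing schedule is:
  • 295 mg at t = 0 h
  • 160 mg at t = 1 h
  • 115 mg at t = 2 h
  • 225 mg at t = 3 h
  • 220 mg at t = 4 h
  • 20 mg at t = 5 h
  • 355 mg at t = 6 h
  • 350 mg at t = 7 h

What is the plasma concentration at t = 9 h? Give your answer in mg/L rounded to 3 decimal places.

1492.347 mg/L

k = ln 2 / 23 = 0.03014 per h
Dose 1 (295 mg at t=0 h): 295·exp(−0.03014·9) = 224.920 mg/L
Dose 2 (160 mg at t=1 h): 160·exp(−0.03014·8) = 125.723 mg/L
Dose 3 (115 mg at t=2 h): 115·exp(−0.03014·7) = 93.128 mg/L
Dose 4 (225 mg at t=3 h): 225·exp(−0.03014·6) = 187.782 mg/L
Dose 5 (220 mg at t=4 h): 220·exp(−0.03014·5) = 189.226 mg/L
Dose 6 (20 mg at t=5 h): 20·exp(−0.03014·4) = 17.729 mg/L
Dose 7 (355 mg at t=6 h): 355·exp(−0.03014·3) = 324.312 mg/L
Dose 8 (350 mg at t=7 h): 350·exp(−0.03014·2) = 329.527 mg/L
C(9) = 224.920 + 125.723 + 93.128 + 187.782 + 189.226 + 17.729 + 324.312 + 329.527 = 1492.347 mg/L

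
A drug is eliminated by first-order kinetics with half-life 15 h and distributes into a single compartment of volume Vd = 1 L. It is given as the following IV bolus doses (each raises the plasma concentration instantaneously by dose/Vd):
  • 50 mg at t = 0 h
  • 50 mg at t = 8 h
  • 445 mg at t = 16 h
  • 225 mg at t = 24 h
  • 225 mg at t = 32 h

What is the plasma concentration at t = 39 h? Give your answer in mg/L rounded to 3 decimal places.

k = ln 2 / 15 = 0.04621 per h
Dose 1 (50 mg at t=0 h): 50·exp(−0.04621·39) = 8.247 mg/L
Dose 2 (50 mg at t=8 h): 50·exp(−0.04621·31) = 11.936 mg/L
Dose 3 (445 mg at t=16 h): 445·exp(−0.04621·23) = 153.738 mg/L
Dose 4 (225 mg at t=24 h): 225·exp(−0.04621·15) = 112.500 mg/L
Dose 5 (225 mg at t=32 h): 225·exp(−0.04621·7) = 162.818 mg/L
C(39) = 8.247 + 11.936 + 153.738 + 112.500 + 162.818 = 449.238 mg/L

449.238 mg/L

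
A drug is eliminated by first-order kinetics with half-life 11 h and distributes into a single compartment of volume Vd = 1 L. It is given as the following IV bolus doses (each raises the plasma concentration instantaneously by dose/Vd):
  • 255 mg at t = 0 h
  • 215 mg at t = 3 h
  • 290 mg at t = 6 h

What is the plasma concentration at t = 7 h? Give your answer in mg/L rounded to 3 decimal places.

603.438 mg/L

k = ln 2 / 11 = 0.06301 per h
Dose 1 (255 mg at t=0 h): 255·exp(−0.06301·7) = 164.050 mg/L
Dose 2 (215 mg at t=3 h): 215·exp(−0.06301·4) = 167.099 mg/L
Dose 3 (290 mg at t=6 h): 290·exp(−0.06301·1) = 272.290 mg/L
C(7) = 164.050 + 167.099 + 272.290 = 603.438 mg/L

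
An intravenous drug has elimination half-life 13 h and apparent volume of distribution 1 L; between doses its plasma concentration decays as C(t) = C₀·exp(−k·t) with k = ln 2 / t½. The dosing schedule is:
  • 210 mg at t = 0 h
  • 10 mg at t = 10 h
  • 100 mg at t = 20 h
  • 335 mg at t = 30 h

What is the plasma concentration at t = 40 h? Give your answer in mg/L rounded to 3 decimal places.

257.887 mg/L

k = ln 2 / 13 = 0.05332 per h
Dose 1 (210 mg at t=0 h): 210·exp(−0.05332·40) = 24.887 mg/L
Dose 2 (10 mg at t=10 h): 10·exp(−0.05332·30) = 2.020 mg/L
Dose 3 (100 mg at t=20 h): 100·exp(−0.05332·20) = 34.425 mg/L
Dose 4 (335 mg at t=30 h): 335·exp(−0.05332·10) = 196.555 mg/L
C(40) = 24.887 + 2.020 + 34.425 + 196.555 = 257.887 mg/L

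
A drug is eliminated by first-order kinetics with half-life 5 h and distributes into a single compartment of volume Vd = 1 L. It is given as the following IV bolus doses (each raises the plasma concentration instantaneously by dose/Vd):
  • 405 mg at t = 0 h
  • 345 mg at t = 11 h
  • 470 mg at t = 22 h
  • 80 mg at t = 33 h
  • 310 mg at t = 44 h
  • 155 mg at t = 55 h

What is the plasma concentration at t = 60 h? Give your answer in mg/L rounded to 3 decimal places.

k = ln 2 / 5 = 0.13863 per h
Dose 1 (405 mg at t=0 h): 405·exp(−0.13863·60) = 0.099 mg/L
Dose 2 (345 mg at t=11 h): 345·exp(−0.13863·49) = 0.387 mg/L
Dose 3 (470 mg at t=22 h): 470·exp(−0.13863·38) = 2.423 mg/L
Dose 4 (80 mg at t=33 h): 80·exp(−0.13863·27) = 1.895 mg/L
Dose 5 (310 mg at t=44 h): 310·exp(−0.13863·16) = 33.734 mg/L
Dose 6 (155 mg at t=55 h): 155·exp(−0.13863·5) = 77.500 mg/L
C(60) = 0.099 + 0.387 + 2.423 + 1.895 + 33.734 + 77.500 = 116.037 mg/L

116.037 mg/L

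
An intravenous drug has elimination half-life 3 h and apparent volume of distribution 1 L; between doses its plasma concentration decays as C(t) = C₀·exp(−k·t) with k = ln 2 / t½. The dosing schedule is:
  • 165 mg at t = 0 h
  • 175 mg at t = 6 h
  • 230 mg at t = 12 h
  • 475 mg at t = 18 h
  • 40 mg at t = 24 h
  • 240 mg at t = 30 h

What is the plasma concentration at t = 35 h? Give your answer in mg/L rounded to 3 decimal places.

k = ln 2 / 3 = 0.23105 per h
Dose 1 (165 mg at t=0 h): 165·exp(−0.23105·35) = 0.051 mg/L
Dose 2 (175 mg at t=6 h): 175·exp(−0.23105·29) = 0.215 mg/L
Dose 3 (230 mg at t=12 h): 230·exp(−0.23105·23) = 1.132 mg/L
Dose 4 (475 mg at t=18 h): 475·exp(−0.23105·17) = 9.351 mg/L
Dose 5 (40 mg at t=24 h): 40·exp(−0.23105·11) = 3.150 mg/L
Dose 6 (240 mg at t=30 h): 240·exp(−0.23105·5) = 75.595 mg/L
C(35) = 0.051 + 0.215 + 1.132 + 9.351 + 3.150 + 75.595 = 89.494 mg/L

89.494 mg/L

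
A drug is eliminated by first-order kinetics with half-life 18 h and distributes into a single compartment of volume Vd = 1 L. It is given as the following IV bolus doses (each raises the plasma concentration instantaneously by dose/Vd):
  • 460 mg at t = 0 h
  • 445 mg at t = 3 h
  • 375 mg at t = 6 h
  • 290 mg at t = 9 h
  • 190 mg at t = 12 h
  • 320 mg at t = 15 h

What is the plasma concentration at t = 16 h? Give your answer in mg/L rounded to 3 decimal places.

k = ln 2 / 18 = 0.03851 per h
Dose 1 (460 mg at t=0 h): 460·exp(−0.03851·16) = 248.414 mg/L
Dose 2 (445 mg at t=3 h): 445·exp(−0.03851·13) = 269.743 mg/L
Dose 3 (375 mg at t=6 h): 375·exp(−0.03851·10) = 255.148 mg/L
Dose 4 (290 mg at t=9 h): 290·exp(−0.03851·7) = 221.478 mg/L
Dose 5 (190 mg at t=12 h): 190·exp(−0.03851·4) = 162.876 mg/L
Dose 6 (320 mg at t=15 h): 320·exp(−0.03851·1) = 307.912 mg/L
C(16) = 248.414 + 269.743 + 255.148 + 221.478 + 162.876 + 307.912 = 1465.570 mg/L

1465.570 mg/L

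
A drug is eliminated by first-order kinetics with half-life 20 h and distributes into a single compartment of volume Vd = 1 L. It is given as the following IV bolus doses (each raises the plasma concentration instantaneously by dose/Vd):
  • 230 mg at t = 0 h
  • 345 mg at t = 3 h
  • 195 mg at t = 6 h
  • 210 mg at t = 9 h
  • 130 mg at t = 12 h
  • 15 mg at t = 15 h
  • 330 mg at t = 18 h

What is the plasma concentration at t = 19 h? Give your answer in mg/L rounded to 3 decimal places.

k = ln 2 / 20 = 0.03466 per h
Dose 1 (230 mg at t=0 h): 230·exp(−0.03466·19) = 119.055 mg/L
Dose 2 (345 mg at t=3 h): 345·exp(−0.03466·16) = 198.150 mg/L
Dose 3 (195 mg at t=6 h): 195·exp(−0.03466·13) = 124.270 mg/L
Dose 4 (210 mg at t=9 h): 210·exp(−0.03466·10) = 148.492 mg/L
Dose 5 (130 mg at t=12 h): 130·exp(−0.03466·7) = 101.996 mg/L
Dose 6 (15 mg at t=15 h): 15·exp(−0.03466·4) = 13.058 mg/L
Dose 7 (330 mg at t=18 h): 330·exp(−0.03466·1) = 318.759 mg/L
C(19) = 119.055 + 198.150 + 124.270 + 148.492 + 101.996 + 13.058 + 318.759 = 1023.781 mg/L

1023.781 mg/L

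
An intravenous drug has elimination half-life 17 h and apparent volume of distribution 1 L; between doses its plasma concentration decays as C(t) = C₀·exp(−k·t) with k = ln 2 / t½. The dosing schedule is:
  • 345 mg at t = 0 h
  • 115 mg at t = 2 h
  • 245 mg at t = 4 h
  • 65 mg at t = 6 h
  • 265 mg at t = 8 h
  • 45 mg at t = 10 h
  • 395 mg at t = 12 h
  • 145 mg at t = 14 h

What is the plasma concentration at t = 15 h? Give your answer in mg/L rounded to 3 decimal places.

1180.959 mg/L

k = ln 2 / 17 = 0.04077 per h
Dose 1 (345 mg at t=0 h): 345·exp(−0.04077·15) = 187.156 mg/L
Dose 2 (115 mg at t=2 h): 115·exp(−0.04077·13) = 67.686 mg/L
Dose 3 (245 mg at t=4 h): 245·exp(−0.04077·11) = 156.452 mg/L
Dose 4 (65 mg at t=6 h): 65·exp(−0.04077·9) = 45.034 mg/L
Dose 5 (265 mg at t=8 h): 265·exp(−0.04077·7) = 199.201 mg/L
Dose 6 (45 mg at t=10 h): 45·exp(−0.04077·5) = 36.701 mg/L
Dose 7 (395 mg at t=12 h): 395·exp(−0.04077·3) = 349.522 mg/L
Dose 8 (145 mg at t=14 h): 145·exp(−0.04077·1) = 139.207 mg/L
C(15) = 187.156 + 67.686 + 156.452 + 45.034 + 199.201 + 36.701 + 349.522 + 139.207 = 1180.959 mg/L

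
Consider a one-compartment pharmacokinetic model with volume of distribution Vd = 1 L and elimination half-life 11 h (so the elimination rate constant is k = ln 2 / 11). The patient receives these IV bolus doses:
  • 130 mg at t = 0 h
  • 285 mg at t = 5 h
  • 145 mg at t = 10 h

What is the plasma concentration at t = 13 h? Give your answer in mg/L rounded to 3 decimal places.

349.480 mg/L

k = ln 2 / 11 = 0.06301 per h
Dose 1 (130 mg at t=0 h): 130·exp(−0.06301·13) = 57.303 mg/L
Dose 2 (285 mg at t=5 h): 285·exp(−0.06301·8) = 172.153 mg/L
Dose 3 (145 mg at t=10 h): 145·exp(−0.06301·3) = 120.024 mg/L
C(13) = 57.303 + 172.153 + 120.024 = 349.480 mg/L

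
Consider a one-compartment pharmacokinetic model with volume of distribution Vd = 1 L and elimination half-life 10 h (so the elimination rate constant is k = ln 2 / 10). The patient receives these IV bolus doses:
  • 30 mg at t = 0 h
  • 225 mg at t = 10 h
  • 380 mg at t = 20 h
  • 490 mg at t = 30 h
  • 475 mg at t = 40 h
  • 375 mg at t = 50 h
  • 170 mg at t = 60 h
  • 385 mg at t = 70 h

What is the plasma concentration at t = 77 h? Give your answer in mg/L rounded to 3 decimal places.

k = ln 2 / 10 = 0.06931 per h
Dose 1 (30 mg at t=0 h): 30·exp(−0.06931·77) = 0.144 mg/L
Dose 2 (225 mg at t=10 h): 225·exp(−0.06931·67) = 2.164 mg/L
Dose 3 (380 mg at t=20 h): 380·exp(−0.06931·57) = 7.310 mg/L
Dose 4 (490 mg at t=30 h): 490·exp(−0.06931·47) = 18.852 mg/L
Dose 5 (475 mg at t=40 h): 475·exp(−0.06931·37) = 36.550 mg/L
Dose 6 (375 mg at t=50 h): 375·exp(−0.06931·27) = 57.710 mg/L
Dose 7 (170 mg at t=60 h): 170·exp(−0.06931·17) = 52.324 mg/L
Dose 8 (385 mg at t=70 h): 385·exp(−0.06931·7) = 236.995 mg/L
C(77) = 0.144 + 2.164 + 7.310 + 18.852 + 36.550 + 57.710 + 52.324 + 236.995 = 412.049 mg/L

412.049 mg/L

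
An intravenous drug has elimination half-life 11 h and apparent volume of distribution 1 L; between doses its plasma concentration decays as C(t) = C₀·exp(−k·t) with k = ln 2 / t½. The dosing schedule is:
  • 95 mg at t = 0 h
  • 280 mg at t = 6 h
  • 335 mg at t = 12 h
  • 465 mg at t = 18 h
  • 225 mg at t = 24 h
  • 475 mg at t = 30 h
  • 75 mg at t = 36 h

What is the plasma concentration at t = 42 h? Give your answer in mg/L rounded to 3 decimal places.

535.539 mg/L

k = ln 2 / 11 = 0.06301 per h
Dose 1 (95 mg at t=0 h): 95·exp(−0.06301·42) = 6.735 mg/L
Dose 2 (280 mg at t=6 h): 280·exp(−0.06301·36) = 28.971 mg/L
Dose 3 (335 mg at t=12 h): 335·exp(−0.06301·30) = 50.589 mg/L
Dose 4 (465 mg at t=18 h): 465·exp(−0.06301·24) = 102.485 mg/L
Dose 5 (225 mg at t=24 h): 225·exp(−0.06301·18) = 72.375 mg/L
Dose 6 (475 mg at t=30 h): 475·exp(−0.06301·12) = 222.996 mg/L
Dose 7 (75 mg at t=36 h): 75·exp(−0.06301·6) = 51.388 mg/L
C(42) = 6.735 + 28.971 + 50.589 + 102.485 + 72.375 + 222.996 + 51.388 = 535.539 mg/L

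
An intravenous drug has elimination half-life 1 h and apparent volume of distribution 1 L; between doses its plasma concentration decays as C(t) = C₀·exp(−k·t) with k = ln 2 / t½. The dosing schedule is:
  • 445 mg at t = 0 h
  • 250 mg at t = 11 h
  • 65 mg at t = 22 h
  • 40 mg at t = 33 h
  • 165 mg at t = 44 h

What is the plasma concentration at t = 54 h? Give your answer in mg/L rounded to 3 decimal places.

k = ln 2 / 1 = 0.69315 per h
Dose 1 (445 mg at t=0 h): 445·exp(−0.69315·54) = 0.000 mg/L
Dose 2 (250 mg at t=11 h): 250·exp(−0.69315·43) = 0.000 mg/L
Dose 3 (65 mg at t=22 h): 65·exp(−0.69315·32) = 0.000 mg/L
Dose 4 (40 mg at t=33 h): 40·exp(−0.69315·21) = 0.000 mg/L
Dose 5 (165 mg at t=44 h): 165·exp(−0.69315·10) = 0.161 mg/L
C(54) = 0.000 + 0.000 + 0.000 + 0.000 + 0.161 = 0.161 mg/L

0.161 mg/L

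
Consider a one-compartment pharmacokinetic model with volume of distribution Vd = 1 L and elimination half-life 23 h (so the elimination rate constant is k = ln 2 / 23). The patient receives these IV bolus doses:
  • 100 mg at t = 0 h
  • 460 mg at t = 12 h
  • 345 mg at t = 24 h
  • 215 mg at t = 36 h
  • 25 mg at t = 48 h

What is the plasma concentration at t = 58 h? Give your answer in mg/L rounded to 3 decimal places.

k = ln 2 / 23 = 0.03014 per h
Dose 1 (100 mg at t=0 h): 100·exp(−0.03014·58) = 17.413 mg/L
Dose 2 (460 mg at t=12 h): 460·exp(−0.03014·46) = 115.000 mg/L
Dose 3 (345 mg at t=24 h): 345·exp(−0.03014·34) = 123.828 mg/L
Dose 4 (215 mg at t=36 h): 215·exp(−0.03014·22) = 110.789 mg/L
Dose 5 (25 mg at t=48 h): 25·exp(−0.03014·10) = 18.495 mg/L
C(58) = 17.413 + 115.000 + 123.828 + 110.789 + 18.495 = 385.525 mg/L

385.525 mg/L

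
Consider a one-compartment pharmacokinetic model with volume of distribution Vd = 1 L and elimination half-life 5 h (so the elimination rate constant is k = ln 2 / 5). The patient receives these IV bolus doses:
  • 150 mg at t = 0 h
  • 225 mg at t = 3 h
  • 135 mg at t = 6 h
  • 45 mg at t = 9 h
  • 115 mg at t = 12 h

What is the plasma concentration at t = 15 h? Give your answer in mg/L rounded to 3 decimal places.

195.607 mg/L

k = ln 2 / 5 = 0.13863 per h
Dose 1 (150 mg at t=0 h): 150·exp(−0.13863·15) = 18.750 mg/L
Dose 2 (225 mg at t=3 h): 225·exp(−0.13863·12) = 42.630 mg/L
Dose 3 (135 mg at t=6 h): 135·exp(−0.13863·9) = 38.769 mg/L
Dose 4 (45 mg at t=9 h): 45·exp(−0.13863·6) = 19.587 mg/L
Dose 5 (115 mg at t=12 h): 115·exp(−0.13863·3) = 75.872 mg/L
C(15) = 18.750 + 42.630 + 38.769 + 19.587 + 75.872 = 195.607 mg/L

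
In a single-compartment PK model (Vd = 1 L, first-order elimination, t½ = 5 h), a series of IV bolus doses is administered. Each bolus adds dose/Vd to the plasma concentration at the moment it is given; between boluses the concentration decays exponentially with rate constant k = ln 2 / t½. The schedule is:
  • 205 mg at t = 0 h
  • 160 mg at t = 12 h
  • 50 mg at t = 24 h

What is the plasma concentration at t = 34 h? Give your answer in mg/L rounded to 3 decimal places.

k = ln 2 / 5 = 0.13863 per h
Dose 1 (205 mg at t=0 h): 205·exp(−0.13863·34) = 1.840 mg/L
Dose 2 (160 mg at t=12 h): 160·exp(−0.13863·22) = 7.579 mg/L
Dose 3 (50 mg at t=24 h): 50·exp(−0.13863·10) = 12.500 mg/L
C(34) = 1.840 + 7.579 + 12.500 = 21.918 mg/L

21.918 mg/L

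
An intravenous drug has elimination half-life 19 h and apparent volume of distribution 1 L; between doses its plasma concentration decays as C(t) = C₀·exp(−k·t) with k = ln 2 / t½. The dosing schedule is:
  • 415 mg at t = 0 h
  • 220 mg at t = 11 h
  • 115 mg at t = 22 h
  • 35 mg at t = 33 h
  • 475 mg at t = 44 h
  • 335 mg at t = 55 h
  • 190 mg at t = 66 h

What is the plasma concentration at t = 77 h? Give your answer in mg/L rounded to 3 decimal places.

487.148 mg/L

k = ln 2 / 19 = 0.03648 per h
Dose 1 (415 mg at t=0 h): 415·exp(−0.03648·77) = 25.008 mg/L
Dose 2 (220 mg at t=11 h): 220·exp(−0.03648·66) = 19.803 mg/L
Dose 3 (115 mg at t=22 h): 115·exp(−0.03648·55) = 15.463 mg/L
Dose 4 (35 mg at t=33 h): 35·exp(−0.03648·44) = 7.030 mg/L
Dose 5 (475 mg at t=44 h): 475·exp(−0.03648·33) = 142.512 mg/L
Dose 6 (335 mg at t=55 h): 335·exp(−0.03648·22) = 150.136 mg/L
Dose 7 (190 mg at t=66 h): 190·exp(−0.03648·11) = 127.196 mg/L
C(77) = 25.008 + 19.803 + 15.463 + 7.030 + 142.512 + 150.136 + 127.196 = 487.148 mg/L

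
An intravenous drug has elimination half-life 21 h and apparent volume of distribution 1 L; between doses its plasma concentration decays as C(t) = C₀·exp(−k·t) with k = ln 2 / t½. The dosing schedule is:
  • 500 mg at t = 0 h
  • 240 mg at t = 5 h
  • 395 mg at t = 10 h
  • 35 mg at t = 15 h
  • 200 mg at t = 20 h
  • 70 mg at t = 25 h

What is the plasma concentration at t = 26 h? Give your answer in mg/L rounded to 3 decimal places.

821.042 mg/L

k = ln 2 / 21 = 0.03301 per h
Dose 1 (500 mg at t=0 h): 500·exp(−0.03301·26) = 211.966 mg/L
Dose 2 (240 mg at t=5 h): 240·exp(−0.03301·21) = 120.000 mg/L
Dose 3 (395 mg at t=10 h): 395·exp(−0.03301·16) = 232.938 mg/L
Dose 4 (35 mg at t=15 h): 35·exp(−0.03301·11) = 24.344 mg/L
Dose 5 (200 mg at t=20 h): 200·exp(−0.03301·6) = 164.067 mg/L
Dose 6 (70 mg at t=25 h): 70·exp(−0.03301·1) = 67.727 mg/L
C(26) = 211.966 + 120.000 + 232.938 + 24.344 + 164.067 + 67.727 = 821.042 mg/L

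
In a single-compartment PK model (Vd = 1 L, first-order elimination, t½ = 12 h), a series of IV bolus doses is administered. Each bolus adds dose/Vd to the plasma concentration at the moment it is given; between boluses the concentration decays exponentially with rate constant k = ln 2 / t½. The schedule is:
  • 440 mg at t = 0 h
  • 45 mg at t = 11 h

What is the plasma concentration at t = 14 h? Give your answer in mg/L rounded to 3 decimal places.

233.838 mg/L

k = ln 2 / 12 = 0.05776 per h
Dose 1 (440 mg at t=0 h): 440·exp(−0.05776·14) = 195.998 mg/L
Dose 2 (45 mg at t=11 h): 45·exp(−0.05776·3) = 37.840 mg/L
C(14) = 195.998 + 37.840 = 233.838 mg/L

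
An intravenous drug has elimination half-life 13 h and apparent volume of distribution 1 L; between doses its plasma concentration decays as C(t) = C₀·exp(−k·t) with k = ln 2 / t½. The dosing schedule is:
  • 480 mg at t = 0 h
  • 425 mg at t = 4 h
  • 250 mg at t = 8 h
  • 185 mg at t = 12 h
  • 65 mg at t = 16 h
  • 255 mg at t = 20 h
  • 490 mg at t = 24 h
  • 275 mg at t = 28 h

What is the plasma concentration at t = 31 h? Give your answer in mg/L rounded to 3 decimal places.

1075.944 mg/L

k = ln 2 / 13 = 0.05332 per h
Dose 1 (480 mg at t=0 h): 480·exp(−0.05332·31) = 91.918 mg/L
Dose 2 (425 mg at t=4 h): 425·exp(−0.05332·27) = 100.733 mg/L
Dose 3 (250 mg at t=8 h): 250·exp(−0.05332·23) = 73.341 mg/L
Dose 4 (185 mg at t=12 h): 185·exp(−0.05332·19) = 67.175 mg/L
Dose 5 (65 mg at t=16 h): 65·exp(−0.05332·15) = 29.213 mg/L
Dose 6 (255 mg at t=20 h): 255·exp(−0.05332·11) = 141.848 mg/L
Dose 7 (490 mg at t=24 h): 490·exp(−0.05332·7) = 337.367 mg/L
Dose 8 (275 mg at t=28 h): 275·exp(−0.05332·3) = 234.350 mg/L
C(31) = 91.918 + 100.733 + 73.341 + 67.175 + 29.213 + 141.848 + 337.367 + 234.350 = 1075.944 mg/L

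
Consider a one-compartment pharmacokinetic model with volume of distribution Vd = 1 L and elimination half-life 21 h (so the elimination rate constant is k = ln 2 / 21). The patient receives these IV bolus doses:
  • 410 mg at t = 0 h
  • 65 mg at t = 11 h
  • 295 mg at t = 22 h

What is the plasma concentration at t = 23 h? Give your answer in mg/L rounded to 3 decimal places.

k = ln 2 / 21 = 0.03301 per h
Dose 1 (410 mg at t=0 h): 410·exp(−0.03301·23) = 191.904 mg/L
Dose 2 (65 mg at t=11 h): 65·exp(−0.03301·12) = 43.742 mg/L
Dose 3 (295 mg at t=22 h): 295·exp(−0.03301·1) = 285.422 mg/L
C(23) = 191.904 + 43.742 + 285.422 = 521.068 mg/L

521.068 mg/L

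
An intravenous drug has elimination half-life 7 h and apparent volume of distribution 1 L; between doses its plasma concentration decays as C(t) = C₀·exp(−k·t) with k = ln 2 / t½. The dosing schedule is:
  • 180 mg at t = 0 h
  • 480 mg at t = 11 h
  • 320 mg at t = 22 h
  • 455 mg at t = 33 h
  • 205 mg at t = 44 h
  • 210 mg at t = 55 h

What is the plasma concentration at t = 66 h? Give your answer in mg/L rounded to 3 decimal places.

117.635 mg/L

k = ln 2 / 7 = 0.09902 per h
Dose 1 (180 mg at t=0 h): 180·exp(−0.09902·66) = 0.261 mg/L
Dose 2 (480 mg at t=11 h): 480·exp(−0.09902·55) = 2.070 mg/L
Dose 3 (320 mg at t=22 h): 320·exp(−0.09902·44) = 4.102 mg/L
Dose 4 (455 mg at t=33 h): 455·exp(−0.09902·33) = 17.333 mg/L
Dose 5 (205 mg at t=44 h): 205·exp(−0.09902·22) = 23.209 mg/L
Dose 6 (210 mg at t=55 h): 210·exp(−0.09902·11) = 70.660 mg/L
C(66) = 0.261 + 2.070 + 4.102 + 17.333 + 23.209 + 70.660 = 117.635 mg/L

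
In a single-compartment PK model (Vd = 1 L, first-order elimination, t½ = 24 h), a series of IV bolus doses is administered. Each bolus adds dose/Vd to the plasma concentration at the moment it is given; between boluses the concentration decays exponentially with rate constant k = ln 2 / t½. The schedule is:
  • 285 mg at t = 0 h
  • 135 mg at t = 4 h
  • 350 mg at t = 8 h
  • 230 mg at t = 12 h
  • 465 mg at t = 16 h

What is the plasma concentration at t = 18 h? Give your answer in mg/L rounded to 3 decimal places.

k = ln 2 / 24 = 0.02888 per h
Dose 1 (285 mg at t=0 h): 285·exp(−0.02888·18) = 169.462 mg/L
Dose 2 (135 mg at t=4 h): 135·exp(−0.02888·14) = 90.102 mg/L
Dose 3 (350 mg at t=8 h): 350·exp(−0.02888·10) = 262.204 mg/L
Dose 4 (230 mg at t=12 h): 230·exp(−0.02888·6) = 193.406 mg/L
Dose 5 (465 mg at t=16 h): 465·exp(−0.02888·2) = 438.902 mg/L
C(18) = 169.462 + 90.102 + 262.204 + 193.406 + 438.902 = 1154.075 mg/L

1154.075 mg/L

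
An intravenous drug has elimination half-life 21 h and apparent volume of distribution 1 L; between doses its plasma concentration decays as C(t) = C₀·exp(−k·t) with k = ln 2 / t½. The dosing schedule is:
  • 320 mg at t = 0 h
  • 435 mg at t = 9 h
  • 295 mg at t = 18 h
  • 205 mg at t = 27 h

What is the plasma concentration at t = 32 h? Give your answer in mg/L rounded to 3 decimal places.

674.541 mg/L

k = ln 2 / 21 = 0.03301 per h
Dose 1 (320 mg at t=0 h): 320·exp(−0.03301·32) = 111.285 mg/L
Dose 2 (435 mg at t=9 h): 435·exp(−0.03301·23) = 203.606 mg/L
Dose 3 (295 mg at t=18 h): 295·exp(−0.03301·14) = 185.838 mg/L
Dose 4 (205 mg at t=27 h): 205·exp(−0.03301·5) = 173.812 mg/L
C(32) = 111.285 + 203.606 + 185.838 + 173.812 = 674.541 mg/L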